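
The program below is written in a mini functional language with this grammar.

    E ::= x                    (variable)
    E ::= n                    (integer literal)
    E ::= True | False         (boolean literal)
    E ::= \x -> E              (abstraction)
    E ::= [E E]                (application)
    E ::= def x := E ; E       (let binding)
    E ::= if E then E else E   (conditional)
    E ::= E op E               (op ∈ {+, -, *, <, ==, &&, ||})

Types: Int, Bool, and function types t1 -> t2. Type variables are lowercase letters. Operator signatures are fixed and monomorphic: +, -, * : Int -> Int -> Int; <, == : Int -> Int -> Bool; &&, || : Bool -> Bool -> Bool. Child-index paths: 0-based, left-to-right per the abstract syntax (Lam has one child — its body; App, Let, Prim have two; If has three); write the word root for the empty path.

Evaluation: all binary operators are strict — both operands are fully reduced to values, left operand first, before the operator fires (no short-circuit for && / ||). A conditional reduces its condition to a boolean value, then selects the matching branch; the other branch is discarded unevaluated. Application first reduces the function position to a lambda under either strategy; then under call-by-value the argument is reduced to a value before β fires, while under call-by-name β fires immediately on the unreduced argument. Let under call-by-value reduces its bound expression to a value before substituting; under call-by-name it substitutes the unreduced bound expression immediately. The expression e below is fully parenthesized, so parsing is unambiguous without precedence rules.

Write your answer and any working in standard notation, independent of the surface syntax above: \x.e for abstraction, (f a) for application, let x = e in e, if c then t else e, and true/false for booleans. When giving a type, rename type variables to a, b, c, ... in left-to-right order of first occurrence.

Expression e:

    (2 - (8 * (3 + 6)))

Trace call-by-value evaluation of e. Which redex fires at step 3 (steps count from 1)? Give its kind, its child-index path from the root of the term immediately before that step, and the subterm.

Answer: delta at root : (2 - 72)

Trace:
step 0: (2 - (8 * (3 + 6)))
step 1: [delta@1.1] (2 - (8 * 9))
step 2: [delta@1] (2 - 72)
step 3: [delta@root] -70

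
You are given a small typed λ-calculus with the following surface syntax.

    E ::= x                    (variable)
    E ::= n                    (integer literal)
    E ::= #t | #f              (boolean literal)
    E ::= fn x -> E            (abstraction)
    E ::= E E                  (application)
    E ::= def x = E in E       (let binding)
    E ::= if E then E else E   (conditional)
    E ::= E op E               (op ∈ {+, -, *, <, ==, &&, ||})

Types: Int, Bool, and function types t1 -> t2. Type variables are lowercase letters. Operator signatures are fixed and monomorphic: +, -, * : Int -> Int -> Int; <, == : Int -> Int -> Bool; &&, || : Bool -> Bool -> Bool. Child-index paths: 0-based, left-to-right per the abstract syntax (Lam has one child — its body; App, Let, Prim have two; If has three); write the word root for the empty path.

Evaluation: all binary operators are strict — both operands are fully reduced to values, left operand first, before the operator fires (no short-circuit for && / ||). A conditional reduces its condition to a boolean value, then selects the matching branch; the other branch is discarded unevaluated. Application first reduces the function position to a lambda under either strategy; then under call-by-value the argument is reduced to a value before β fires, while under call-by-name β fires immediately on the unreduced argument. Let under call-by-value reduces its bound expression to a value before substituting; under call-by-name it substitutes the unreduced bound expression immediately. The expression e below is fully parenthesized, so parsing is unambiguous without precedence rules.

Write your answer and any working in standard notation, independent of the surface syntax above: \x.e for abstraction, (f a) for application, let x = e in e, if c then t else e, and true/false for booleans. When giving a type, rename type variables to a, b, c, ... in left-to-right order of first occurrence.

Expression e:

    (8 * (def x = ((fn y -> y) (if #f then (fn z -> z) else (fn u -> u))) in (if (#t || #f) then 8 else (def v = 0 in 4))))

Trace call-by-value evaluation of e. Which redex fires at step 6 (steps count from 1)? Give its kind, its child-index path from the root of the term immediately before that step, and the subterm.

Working:
step 0: (8 * (let x = ((\y.y) (if false then (\z.z) else (\u.u))) in (if (true || false) then 8 else (let v = 0 in 4))))
step 1: [if@1.0.1] (8 * (let x = ((\y.y) (\u.u)) in (if (true || false) then 8 else (let v = 0 in 4))))
step 2: [beta@1.0] (8 * (let x = (\u.u) in (if (true || false) then 8 else (let v = 0 in 4))))
step 3: [let@1] (8 * (if (true || false) then 8 else (let v = 0 in 4)))
step 4: [delta@1.0] (8 * (if true then 8 else (let v = 0 in 4)))
step 5: [if@1] (8 * 8)
step 6: [delta@root] 64

Answer: delta at root : (8 * 8)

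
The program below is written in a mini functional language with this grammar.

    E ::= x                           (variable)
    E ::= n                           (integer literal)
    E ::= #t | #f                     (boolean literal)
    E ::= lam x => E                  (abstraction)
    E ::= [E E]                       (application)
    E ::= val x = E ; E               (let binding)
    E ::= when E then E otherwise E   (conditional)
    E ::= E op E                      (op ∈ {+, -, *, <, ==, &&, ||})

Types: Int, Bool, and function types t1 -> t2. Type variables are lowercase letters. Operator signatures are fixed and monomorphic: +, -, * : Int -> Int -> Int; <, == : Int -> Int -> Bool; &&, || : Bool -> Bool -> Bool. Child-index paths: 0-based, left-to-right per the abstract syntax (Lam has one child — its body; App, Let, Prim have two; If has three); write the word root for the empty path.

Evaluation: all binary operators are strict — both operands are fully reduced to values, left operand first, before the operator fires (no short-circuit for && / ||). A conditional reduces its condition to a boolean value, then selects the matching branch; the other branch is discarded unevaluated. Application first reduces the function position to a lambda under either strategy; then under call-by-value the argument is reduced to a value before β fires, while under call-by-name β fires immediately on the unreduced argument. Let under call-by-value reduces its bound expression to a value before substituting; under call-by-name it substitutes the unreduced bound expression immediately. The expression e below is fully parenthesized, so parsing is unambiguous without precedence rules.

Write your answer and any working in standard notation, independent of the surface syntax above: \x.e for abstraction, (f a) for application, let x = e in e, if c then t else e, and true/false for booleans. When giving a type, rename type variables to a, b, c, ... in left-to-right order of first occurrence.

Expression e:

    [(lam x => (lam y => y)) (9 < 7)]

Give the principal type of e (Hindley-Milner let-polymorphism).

Answer: a -> a

Trace:
y : b
\y._ : b -> b
\x._ : a -> b -> b
  unify Int ~ Int
  unify Int ~ Int
  unify a -> b -> b ~ Bool -> c
  unify a ~ Bool
  unify b -> b ~ c
_ _ : b -> b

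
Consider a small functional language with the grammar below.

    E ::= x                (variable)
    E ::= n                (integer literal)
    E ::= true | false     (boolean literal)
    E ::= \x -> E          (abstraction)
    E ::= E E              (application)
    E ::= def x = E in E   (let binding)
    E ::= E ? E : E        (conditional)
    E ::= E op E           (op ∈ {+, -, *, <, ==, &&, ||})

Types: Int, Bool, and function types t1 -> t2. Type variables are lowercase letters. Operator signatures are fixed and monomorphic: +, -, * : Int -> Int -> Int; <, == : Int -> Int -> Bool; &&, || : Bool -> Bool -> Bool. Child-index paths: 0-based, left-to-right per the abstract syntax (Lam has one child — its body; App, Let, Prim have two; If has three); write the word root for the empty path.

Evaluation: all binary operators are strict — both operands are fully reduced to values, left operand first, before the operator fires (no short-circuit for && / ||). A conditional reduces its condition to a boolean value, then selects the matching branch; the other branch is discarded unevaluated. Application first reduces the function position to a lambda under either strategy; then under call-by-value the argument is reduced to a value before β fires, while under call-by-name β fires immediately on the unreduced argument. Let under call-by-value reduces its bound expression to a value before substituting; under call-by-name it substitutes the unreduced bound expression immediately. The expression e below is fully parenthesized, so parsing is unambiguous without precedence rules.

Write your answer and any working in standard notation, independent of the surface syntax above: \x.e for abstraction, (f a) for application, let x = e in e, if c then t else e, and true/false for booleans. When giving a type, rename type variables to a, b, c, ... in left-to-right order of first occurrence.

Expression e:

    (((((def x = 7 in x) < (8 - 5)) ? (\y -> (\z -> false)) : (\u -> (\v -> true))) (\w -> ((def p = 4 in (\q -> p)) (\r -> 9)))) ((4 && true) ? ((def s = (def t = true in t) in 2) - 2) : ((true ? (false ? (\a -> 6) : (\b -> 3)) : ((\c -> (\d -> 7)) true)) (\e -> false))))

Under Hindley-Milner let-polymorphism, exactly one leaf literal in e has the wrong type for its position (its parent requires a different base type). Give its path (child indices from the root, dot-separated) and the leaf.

Working:
let x : Int
x : Int
  unify Int ~ Int
  unify Int ~ Int
  unify Int ~ Int
  unify Int ~ Int
  unify Bool ~ Bool
\z._ : b -> Bool
\y._ : a -> b -> Bool
\v._ : d -> Bool
\u._ : c -> d -> Bool
  unify a -> b -> Bool ~ c -> d -> Bool
  unify a ~ c
  unify b -> Bool ~ d -> Bool
  unify b ~ d
  unify Bool ~ Bool
let p : Int
p : Int
\q._ : f -> Int
\r._ : g -> Int
  unify f -> Int ~ (g -> Int) -> h
  unify f ~ g -> Int
  unify Int ~ h
_ _ : Int
\w._ : e -> Int
  unify c -> d -> Bool ~ (e -> Int) -> i
  unify c ~ e -> Int
  unify d -> Bool ~ i
_ _ : d -> Bool
  unify Int ~ Bool
  FAIL: mismatch Int ~ Bool

Answer: 1.0.0 : 4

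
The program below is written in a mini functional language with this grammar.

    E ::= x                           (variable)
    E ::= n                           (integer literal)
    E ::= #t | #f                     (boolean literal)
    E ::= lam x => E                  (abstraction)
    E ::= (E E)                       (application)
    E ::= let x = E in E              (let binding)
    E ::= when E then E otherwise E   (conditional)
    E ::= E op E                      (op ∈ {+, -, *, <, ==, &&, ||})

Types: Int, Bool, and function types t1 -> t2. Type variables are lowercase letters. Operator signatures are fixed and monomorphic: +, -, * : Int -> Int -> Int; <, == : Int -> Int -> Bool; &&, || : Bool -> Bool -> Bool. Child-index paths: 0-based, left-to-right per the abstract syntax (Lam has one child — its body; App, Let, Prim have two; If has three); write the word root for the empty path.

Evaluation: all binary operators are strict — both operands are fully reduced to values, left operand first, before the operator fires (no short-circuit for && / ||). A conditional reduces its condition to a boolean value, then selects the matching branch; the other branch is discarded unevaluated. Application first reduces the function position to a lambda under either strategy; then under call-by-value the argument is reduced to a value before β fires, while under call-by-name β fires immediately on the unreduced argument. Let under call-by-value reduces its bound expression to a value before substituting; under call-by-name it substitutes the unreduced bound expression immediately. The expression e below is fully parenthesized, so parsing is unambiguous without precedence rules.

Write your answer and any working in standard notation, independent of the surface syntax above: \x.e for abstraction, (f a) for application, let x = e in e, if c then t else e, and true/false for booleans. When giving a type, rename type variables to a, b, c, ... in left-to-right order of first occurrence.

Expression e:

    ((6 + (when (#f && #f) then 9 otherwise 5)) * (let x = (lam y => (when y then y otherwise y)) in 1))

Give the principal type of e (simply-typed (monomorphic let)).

Trace:
  unify Int ~ Int
  unify Bool ~ Bool
  unify Bool ~ Bool
  unify Bool ~ Bool
  unify Int ~ Int
  unify Int ~ Int
  unify Int ~ Int
y : a
  unify a ~ Bool
y : Bool
y : Bool
  unify Bool ~ Bool
\y._ : Bool -> Bool
let x : Bool -> Bool
  unify Int ~ Int

Answer: Int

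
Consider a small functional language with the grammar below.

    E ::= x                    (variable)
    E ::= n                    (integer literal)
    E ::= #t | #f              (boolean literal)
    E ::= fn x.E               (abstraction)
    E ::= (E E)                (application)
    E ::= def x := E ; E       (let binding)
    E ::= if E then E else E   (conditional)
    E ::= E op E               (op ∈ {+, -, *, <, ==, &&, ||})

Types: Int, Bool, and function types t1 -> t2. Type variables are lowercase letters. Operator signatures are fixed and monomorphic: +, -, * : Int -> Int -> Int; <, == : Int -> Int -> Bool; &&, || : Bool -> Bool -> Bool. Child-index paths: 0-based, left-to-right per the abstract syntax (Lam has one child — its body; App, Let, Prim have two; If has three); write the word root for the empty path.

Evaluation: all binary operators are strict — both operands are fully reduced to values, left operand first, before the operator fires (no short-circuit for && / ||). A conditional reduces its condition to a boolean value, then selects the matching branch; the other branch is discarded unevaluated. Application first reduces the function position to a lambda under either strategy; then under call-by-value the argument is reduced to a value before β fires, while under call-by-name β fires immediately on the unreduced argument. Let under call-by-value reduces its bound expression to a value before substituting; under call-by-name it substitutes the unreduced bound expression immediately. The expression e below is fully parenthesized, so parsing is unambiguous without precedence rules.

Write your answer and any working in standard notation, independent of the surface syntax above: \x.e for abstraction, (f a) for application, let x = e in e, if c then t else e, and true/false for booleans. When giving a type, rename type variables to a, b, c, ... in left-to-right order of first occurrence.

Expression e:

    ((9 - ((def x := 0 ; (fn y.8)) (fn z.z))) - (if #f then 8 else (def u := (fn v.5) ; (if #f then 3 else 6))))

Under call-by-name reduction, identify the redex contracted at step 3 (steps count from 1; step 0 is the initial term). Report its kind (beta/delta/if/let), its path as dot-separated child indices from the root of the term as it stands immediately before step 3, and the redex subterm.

Working:
step 0: ((9 - ((let x = 0 in (\y.8)) (\z.z))) - (if false then 8 else (let u = (\v.5) in (if false then 3 else 6))))
step 1: [let@0.1.0] ((9 - ((\y.8) (\z.z))) - (if false then 8 else (let u = (\v.5) in (if false then 3 else 6))))
step 2: [beta@0.1] ((9 - 8) - (if false then 8 else (let u = (\v.5) in (if false then 3 else 6))))
step 3: [delta@0] (1 - (if false then 8 else (let u = (\v.5) in (if false then 3 else 6))))

Answer: delta at 0 : (9 - 8)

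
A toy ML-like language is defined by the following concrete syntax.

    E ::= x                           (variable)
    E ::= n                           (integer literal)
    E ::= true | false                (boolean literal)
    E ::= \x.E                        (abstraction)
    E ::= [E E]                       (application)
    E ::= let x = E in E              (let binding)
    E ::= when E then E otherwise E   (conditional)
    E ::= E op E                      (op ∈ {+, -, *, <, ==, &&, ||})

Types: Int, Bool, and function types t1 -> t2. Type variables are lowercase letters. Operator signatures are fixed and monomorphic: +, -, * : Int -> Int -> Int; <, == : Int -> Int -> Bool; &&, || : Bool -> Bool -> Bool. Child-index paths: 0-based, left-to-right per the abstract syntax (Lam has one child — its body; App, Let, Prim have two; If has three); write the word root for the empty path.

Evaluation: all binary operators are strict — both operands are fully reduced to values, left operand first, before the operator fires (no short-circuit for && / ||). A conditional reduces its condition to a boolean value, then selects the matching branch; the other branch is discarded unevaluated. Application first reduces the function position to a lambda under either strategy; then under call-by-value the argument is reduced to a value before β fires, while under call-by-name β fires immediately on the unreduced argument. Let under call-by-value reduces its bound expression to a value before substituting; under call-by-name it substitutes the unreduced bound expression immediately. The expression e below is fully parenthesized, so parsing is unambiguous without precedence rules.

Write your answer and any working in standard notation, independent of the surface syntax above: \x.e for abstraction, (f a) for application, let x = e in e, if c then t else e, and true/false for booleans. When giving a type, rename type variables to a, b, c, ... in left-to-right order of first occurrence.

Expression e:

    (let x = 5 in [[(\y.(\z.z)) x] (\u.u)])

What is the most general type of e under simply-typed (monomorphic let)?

Answer: a -> a

Working:
let x : Int
z : b
\z._ : b -> b
\y._ : a -> b -> b
x : Int
  unify a -> b -> b ~ Int -> c
  unify a ~ Int
  unify b -> b ~ c
_ _ : b -> b
u : d
\u._ : d -> d
  unify b -> b ~ (d -> d) -> e
  unify b ~ d -> d
  unify d -> d ~ e
_ _ : d -> d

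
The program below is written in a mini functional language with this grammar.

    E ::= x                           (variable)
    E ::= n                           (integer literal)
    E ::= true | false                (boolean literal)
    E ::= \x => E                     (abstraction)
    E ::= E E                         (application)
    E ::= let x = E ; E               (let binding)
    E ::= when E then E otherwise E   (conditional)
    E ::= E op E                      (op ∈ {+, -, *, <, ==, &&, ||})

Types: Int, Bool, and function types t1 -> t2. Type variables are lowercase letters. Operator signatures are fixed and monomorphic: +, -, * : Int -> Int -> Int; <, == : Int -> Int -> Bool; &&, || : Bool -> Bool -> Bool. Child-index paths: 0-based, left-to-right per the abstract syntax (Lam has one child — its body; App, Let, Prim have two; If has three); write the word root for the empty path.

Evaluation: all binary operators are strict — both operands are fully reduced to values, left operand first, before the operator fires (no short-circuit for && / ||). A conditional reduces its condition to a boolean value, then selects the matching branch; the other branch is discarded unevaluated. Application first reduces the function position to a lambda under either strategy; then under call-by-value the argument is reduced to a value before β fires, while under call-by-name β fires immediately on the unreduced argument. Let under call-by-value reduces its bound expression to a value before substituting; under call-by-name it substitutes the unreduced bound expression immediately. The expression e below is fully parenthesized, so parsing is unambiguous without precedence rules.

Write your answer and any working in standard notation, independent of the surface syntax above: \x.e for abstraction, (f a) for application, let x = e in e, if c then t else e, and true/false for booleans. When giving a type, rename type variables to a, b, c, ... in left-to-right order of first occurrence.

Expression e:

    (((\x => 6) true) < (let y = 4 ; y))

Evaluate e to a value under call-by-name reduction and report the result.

Answer: false

Trace:
step 0: (((\x.6) true) < (let y = 4 in y))
step 1: [beta@0] (6 < (let y = 4 in y))
step 2: [let@1] (6 < 4)
step 3: [delta@root] false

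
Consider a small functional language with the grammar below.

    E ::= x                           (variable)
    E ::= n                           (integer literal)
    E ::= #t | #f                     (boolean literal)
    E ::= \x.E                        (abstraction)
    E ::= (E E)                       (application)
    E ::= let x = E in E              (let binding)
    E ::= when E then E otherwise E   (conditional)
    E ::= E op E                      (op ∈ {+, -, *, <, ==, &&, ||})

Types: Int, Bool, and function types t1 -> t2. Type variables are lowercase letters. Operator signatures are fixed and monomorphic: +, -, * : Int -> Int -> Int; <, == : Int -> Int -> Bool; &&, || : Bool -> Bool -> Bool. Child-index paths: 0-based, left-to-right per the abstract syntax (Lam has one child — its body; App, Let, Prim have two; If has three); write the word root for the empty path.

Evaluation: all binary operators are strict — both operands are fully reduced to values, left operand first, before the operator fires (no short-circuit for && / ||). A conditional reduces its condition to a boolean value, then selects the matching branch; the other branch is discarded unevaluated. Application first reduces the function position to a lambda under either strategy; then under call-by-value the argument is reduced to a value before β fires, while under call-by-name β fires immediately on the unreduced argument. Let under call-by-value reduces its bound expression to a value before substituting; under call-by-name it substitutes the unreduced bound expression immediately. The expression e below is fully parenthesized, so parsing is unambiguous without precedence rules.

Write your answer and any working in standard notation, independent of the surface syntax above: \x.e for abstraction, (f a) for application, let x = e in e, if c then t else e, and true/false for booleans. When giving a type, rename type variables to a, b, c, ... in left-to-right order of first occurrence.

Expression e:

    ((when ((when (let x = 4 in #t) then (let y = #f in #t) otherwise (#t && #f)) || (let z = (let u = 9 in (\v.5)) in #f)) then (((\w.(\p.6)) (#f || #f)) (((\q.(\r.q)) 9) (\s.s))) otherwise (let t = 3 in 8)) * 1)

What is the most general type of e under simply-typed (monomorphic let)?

Answer: Int

Working:
let x : Int
  unify Bool ~ Bool
let y : Bool
  unify Bool ~ Bool
  unify Bool ~ Bool
  unify Bool ~ Bool
  unify Bool ~ Bool
let u : Int
\v._ : a -> Int
let z : a -> Int
  unify Bool ~ Bool
  unify Bool ~ Bool
\p._ : c -> Int
\w._ : b -> c -> Int
  unify Bool ~ Bool
  unify Bool ~ Bool
  unify b -> c -> Int ~ Bool -> d
  unify b ~ Bool
  unify c -> Int ~ d
_ _ : c -> Int
q : e
\r._ : f -> e
\q._ : e -> f -> e
  unify e -> f -> e ~ Int -> g
  unify e ~ Int
  unify f -> Int ~ g
_ _ : f -> Int
s : h
\s._ : h -> h
  unify f -> Int ~ (h -> h) -> i
  unify f ~ h -> h
  unify Int ~ i
_ _ : Int
  unify c -> Int ~ Int -> j
  unify c ~ Int
  unify Int ~ j
_ _ : Int
let t : Int
  unify Int ~ Int
  unify Int ~ Int
  unify Int ~ Int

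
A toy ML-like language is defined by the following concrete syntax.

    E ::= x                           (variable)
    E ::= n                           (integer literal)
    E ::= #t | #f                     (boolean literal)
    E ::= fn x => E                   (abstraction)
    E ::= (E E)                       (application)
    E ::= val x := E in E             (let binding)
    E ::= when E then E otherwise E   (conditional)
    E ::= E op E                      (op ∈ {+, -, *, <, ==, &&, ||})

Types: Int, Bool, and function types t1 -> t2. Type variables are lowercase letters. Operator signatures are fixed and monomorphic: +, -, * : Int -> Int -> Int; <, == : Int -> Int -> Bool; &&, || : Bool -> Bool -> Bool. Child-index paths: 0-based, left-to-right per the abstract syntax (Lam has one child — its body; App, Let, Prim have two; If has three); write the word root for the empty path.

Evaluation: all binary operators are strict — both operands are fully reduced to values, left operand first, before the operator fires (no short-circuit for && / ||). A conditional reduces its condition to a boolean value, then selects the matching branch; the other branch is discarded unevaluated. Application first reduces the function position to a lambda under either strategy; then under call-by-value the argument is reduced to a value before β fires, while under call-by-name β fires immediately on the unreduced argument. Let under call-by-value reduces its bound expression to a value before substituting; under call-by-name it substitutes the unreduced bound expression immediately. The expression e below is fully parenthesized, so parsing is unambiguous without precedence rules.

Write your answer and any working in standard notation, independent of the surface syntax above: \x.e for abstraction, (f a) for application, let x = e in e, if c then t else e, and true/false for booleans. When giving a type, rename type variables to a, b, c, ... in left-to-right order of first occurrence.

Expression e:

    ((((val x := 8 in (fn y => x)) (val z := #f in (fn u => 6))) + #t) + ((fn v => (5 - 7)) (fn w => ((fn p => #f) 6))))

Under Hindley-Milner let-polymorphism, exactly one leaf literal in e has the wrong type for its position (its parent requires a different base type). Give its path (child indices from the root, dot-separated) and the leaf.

Answer: 0.1 : true

Trace:
let x : Int
x : Int
\y._ : a -> Int
let z : Bool
\u._ : b -> Int
  unify a -> Int ~ (b -> Int) -> c
  unify a ~ b -> Int
  unify Int ~ c
_ _ : Int
  unify Int ~ Int
  unify Bool ~ Int
  FAIL: mismatch Bool ~ Int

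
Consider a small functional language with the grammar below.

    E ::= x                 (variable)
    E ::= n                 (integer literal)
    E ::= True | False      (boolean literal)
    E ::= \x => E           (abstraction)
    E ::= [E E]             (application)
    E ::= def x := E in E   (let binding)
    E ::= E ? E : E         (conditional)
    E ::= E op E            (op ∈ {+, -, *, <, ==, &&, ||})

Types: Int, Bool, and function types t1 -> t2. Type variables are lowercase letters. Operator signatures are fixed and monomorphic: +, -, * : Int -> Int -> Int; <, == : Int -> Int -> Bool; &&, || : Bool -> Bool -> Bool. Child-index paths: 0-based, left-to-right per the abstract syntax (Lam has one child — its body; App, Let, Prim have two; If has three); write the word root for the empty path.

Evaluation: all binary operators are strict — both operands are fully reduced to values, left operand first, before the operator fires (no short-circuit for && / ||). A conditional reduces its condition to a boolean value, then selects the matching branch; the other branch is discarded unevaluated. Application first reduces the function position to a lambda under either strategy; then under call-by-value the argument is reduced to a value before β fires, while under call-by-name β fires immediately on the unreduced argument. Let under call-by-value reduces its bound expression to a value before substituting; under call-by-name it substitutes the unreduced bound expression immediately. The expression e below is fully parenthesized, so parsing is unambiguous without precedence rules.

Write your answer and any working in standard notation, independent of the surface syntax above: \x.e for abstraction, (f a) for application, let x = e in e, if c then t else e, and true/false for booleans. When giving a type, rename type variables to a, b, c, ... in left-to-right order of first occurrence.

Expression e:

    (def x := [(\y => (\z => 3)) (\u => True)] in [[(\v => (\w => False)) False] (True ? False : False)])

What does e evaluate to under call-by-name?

Answer: false

Working:
step 0: (let x = ((\y.(\z.3)) (\u.true)) in (((\v.(\w.false)) false) (if true then false else false)))
step 1: [let@root] (((\v.(\w.false)) false) (if true then false else false))
step 2: [beta@0] ((\w.false) (if true then false else false))
step 3: [beta@root] false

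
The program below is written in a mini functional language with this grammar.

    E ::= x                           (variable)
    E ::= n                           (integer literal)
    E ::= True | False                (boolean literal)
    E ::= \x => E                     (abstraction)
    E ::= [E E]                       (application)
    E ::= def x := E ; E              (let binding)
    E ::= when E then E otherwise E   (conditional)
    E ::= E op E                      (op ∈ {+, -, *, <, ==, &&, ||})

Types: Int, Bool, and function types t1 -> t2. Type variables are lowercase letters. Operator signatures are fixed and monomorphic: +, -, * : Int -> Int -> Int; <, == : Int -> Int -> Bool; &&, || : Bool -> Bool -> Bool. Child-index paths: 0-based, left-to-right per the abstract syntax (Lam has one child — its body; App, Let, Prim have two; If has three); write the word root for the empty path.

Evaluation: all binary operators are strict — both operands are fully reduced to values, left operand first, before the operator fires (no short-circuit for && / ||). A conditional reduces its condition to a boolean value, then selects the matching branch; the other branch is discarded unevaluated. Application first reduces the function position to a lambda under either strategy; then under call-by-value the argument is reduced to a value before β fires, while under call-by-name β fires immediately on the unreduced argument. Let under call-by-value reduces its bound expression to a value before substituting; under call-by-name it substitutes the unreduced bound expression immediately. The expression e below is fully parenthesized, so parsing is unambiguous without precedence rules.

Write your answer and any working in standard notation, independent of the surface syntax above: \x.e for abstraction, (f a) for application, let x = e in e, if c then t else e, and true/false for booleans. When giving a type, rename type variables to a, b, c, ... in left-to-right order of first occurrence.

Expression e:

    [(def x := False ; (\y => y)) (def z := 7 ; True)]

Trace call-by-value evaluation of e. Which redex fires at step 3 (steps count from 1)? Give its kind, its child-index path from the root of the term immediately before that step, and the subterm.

Answer: beta at root : ((\y.y) true)

Derivation:
step 0: ((let x = false in (\y.y)) (let z = 7 in true))
step 1: [let@0] ((\y.y) (let z = 7 in true))
step 2: [let@1] ((\y.y) true)
step 3: [beta@root] true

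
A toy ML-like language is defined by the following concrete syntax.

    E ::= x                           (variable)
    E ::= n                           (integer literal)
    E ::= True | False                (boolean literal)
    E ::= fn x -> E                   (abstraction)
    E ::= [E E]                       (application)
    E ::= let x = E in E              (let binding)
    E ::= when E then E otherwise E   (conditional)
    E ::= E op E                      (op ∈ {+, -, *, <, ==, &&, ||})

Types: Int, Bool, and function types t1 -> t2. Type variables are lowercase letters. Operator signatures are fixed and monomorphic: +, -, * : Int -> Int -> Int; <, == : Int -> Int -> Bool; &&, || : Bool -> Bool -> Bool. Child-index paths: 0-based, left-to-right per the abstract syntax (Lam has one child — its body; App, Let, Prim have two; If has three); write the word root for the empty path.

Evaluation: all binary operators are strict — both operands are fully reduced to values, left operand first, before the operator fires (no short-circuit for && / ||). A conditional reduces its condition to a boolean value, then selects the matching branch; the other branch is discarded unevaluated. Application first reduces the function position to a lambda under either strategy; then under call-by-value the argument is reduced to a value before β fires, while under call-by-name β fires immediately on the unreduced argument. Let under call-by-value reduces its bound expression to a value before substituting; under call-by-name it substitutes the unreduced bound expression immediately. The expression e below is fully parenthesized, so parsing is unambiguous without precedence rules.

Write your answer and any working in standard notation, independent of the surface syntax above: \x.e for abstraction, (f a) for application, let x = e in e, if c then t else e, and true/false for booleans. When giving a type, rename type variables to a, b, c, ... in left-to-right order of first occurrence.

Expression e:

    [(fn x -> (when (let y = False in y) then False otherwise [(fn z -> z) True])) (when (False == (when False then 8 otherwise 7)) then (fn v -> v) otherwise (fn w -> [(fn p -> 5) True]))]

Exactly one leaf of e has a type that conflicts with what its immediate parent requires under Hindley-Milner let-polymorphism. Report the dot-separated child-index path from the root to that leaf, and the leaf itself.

Working:
let y : Bool
y : Bool
  unify Bool ~ Bool
z : b
\z._ : b -> b
  unify b -> b ~ Bool -> c
  unify b ~ Bool
  unify Bool ~ c
_ _ : Bool
  unify Bool ~ Bool
\x._ : a -> Bool
  unify Bool ~ Int
  FAIL: mismatch Bool ~ Int

Answer: 1.0.0 : false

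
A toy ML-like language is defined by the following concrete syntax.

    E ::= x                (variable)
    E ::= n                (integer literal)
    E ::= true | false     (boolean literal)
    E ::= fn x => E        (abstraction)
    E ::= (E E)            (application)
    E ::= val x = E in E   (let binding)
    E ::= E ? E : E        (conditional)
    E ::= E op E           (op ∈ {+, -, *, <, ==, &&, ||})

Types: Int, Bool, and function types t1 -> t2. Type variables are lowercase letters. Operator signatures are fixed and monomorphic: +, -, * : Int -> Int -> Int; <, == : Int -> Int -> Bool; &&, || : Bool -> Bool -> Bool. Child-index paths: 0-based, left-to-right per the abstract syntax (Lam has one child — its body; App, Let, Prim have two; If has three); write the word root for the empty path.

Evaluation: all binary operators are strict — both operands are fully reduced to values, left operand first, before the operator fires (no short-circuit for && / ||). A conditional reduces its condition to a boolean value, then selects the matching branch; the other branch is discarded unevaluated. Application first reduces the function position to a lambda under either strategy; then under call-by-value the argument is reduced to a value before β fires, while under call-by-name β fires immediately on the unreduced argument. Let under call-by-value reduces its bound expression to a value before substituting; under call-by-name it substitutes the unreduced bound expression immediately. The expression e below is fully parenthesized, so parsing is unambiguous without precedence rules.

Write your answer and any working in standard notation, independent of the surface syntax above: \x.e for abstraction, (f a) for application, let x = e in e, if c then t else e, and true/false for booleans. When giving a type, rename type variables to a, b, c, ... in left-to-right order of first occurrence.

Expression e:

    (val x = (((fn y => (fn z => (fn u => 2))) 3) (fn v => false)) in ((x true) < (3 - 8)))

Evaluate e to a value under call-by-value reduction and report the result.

Working:
step 0: (let x = (((\y.(\z.(\u.2))) 3) (\v.false)) in ((x true) < (3 - 8)))
step 1: [beta@0.0] (let x = ((\z.(\u.2)) (\v.false)) in ((x true) < (3 - 8)))
step 2: [beta@0] (let x = (\u.2) in ((x true) < (3 - 8)))
step 3: [let@root] (((\u.2) true) < (3 - 8))
step 4: [beta@0] (2 < (3 - 8))
step 5: [delta@1] (2 < -5)
step 6: [delta@root] false

Answer: false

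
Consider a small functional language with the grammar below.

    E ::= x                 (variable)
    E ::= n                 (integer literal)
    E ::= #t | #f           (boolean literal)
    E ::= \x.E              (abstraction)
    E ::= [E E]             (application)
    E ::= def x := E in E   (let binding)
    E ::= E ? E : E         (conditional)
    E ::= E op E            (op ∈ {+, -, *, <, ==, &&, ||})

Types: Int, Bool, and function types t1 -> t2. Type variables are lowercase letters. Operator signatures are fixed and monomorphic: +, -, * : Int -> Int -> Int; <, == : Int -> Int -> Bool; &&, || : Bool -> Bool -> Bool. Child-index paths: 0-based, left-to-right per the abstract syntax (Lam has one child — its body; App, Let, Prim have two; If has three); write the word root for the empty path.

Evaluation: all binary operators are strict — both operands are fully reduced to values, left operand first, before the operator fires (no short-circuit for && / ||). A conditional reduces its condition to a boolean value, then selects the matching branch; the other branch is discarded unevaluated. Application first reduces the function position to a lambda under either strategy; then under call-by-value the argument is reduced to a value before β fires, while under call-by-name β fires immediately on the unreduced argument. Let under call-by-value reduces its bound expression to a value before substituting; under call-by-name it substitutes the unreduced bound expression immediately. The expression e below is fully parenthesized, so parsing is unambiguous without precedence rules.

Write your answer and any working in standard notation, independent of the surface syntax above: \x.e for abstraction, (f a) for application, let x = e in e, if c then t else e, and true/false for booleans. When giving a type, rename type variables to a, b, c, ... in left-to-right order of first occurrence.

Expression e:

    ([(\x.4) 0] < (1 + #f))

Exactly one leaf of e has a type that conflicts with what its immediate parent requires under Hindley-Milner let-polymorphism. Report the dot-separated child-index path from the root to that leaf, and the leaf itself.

Working:
\x._ : a -> Int
  unify a -> Int ~ Int -> b
  unify a ~ Int
  unify Int ~ b
_ _ : Int
  unify Int ~ Int
  unify Int ~ Int
  unify Bool ~ Int
  FAIL: mismatch Bool ~ Int

Answer: 1.1 : false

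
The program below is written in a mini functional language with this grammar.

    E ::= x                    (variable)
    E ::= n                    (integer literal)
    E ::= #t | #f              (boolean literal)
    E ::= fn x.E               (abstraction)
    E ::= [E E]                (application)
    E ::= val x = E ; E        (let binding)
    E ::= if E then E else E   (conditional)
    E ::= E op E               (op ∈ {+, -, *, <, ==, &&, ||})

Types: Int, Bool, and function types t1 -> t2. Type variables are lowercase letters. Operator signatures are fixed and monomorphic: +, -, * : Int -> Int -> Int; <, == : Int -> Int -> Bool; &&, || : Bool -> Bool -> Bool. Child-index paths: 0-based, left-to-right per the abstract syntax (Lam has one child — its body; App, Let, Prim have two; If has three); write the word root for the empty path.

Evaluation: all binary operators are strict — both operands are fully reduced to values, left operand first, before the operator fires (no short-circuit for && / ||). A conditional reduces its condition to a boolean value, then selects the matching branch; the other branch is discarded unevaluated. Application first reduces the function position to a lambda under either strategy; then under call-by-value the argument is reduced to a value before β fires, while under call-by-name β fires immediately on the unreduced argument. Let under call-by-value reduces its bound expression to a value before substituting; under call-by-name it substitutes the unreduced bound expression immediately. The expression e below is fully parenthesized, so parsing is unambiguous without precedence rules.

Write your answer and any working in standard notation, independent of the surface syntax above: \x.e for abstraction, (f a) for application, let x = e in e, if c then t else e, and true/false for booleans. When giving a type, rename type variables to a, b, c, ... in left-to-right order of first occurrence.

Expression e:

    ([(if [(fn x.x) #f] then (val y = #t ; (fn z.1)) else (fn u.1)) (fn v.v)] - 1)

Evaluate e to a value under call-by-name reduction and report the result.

Answer: 0

Working:
step 0: (((if ((\x.x) false) then (let y = true in (\z.1)) else (\u.1)) (\v.v)) - 1)
step 1: [beta@0.0.0] (((if false then (let y = true in (\z.1)) else (\u.1)) (\v.v)) - 1)
step 2: [if@0.0] (((\u.1) (\v.v)) - 1)
step 3: [beta@0] (1 - 1)
step 4: [delta@root] 0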